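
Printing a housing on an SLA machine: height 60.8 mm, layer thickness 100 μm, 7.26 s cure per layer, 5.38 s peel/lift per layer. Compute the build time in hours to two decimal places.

2.13 hours

Layers = ⌈60.8/0.1⌉ = 608.
Per-layer time: 7.26 + 5.38 → 12.64 s.
Build time: 608 × 12.64 s = 7685.12 s, i.e. 2.13 hours.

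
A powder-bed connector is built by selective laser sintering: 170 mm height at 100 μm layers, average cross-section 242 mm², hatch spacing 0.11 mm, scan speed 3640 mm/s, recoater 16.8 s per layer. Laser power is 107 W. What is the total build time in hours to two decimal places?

Layer count = ceil(170 / 0.1) = 1700.
Scan path per layer: 242 / 0.11 → 2200 mm.
Per-layer scan time = 2200 / 3640 = 0.6044 s.
Time per layer: 0.6044 + 16.8 → 17.4044 s.
1700 layers × 17.4044 s/layer = 29587.48 s, i.e. 8.22 hours.

8.22 hours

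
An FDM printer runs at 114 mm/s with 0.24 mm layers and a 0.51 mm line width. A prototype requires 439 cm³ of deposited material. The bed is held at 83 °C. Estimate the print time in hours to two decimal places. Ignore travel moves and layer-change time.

8.74 hours

Bead cross-section = 0.24 × 0.51, so 0.1224 mm².
Path length: 439000 mm³ / 0.1224 mm² → 3586601.3 mm.
Extrusion time = 3586601.3 / 114, so 31461.4 s.
In the requested units: 31461.4 s = 8.74 hours.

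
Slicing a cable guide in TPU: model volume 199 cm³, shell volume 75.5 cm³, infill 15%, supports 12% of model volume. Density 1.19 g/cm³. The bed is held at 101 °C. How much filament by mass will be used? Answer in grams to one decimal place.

140.3 g

Volume inside the shell: 199 − 75.5 → 123.5 cm³.
Infill volume: 0.15 × 123.5 → 18.525 cm³.
Support: 0.12 × 199 → 23.88 cm³.
Total extruded = 75.5 + 18.525 + 23.88, so 117.905 cm³.
Mass = 117.905 × 1.19, so 140.30695 g.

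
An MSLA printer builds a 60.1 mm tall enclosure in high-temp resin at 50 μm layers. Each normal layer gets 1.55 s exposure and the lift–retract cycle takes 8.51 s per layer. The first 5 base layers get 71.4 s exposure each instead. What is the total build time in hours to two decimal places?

3.46 hours

Layer count = ceil(60.1 / 0.05) = 1202.
Burn-in layers = 5 × (71.4 + 8.51) = 399.55 s.
Regular layers = 1197 × (1.55 + 8.51) = 12041.82 s.
Sum: 399.55 + 12041.82 = 12441.37 s → 3.46 hours.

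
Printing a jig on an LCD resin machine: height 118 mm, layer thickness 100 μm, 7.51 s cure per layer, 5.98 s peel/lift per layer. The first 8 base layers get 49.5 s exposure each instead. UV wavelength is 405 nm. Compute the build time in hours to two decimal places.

Layer count = ceil(118 / 0.1) = 1180.
Burn-in layers = 8 × (49.5 + 5.98), so 443.84 s.
Regular layers: 1172 × (7.51 + 5.98) → 15810.28 s.
Sum: 443.84 + 15810.28 = 16254.12 s → 4.52 hours.

4.52 hours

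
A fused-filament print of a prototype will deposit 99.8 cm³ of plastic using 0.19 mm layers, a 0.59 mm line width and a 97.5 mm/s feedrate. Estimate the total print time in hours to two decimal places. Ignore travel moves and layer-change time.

2.54 hours

Bead cross-section: 0.19 × 0.59 → 0.1121 mm².
Total extruded path = 99800/0.1121 = 890276.5 mm.
Extrusion time: 890276.5 / 97.5 → 9131 s.
9131 s = 2.54 hours.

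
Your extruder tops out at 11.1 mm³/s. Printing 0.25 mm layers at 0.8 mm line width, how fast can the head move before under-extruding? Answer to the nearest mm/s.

56 mm/s

Extrusion cross-section = 0.25 × 0.8 = 0.2 mm².
v_max = Q/A = 11.1/0.2 = 55.50 mm/s → 56 mm/s.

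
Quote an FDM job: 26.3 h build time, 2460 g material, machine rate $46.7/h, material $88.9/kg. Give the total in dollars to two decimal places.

Machine cost = 46.7 × 26.3, so $1228.21.
Material charge: 88.9 × 2460/1000 → $218.694.
Total = 1228.21 + 218.694 = 1446.904 ≈ $1446.90.

$1446.90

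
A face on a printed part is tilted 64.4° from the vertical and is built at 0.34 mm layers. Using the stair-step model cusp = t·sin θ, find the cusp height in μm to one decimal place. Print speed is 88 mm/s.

306.6 μm

Cusp = layer height × sin(64.4°) = 0.34 × 0.9018 = 0.306612 mm = 306.6 μm.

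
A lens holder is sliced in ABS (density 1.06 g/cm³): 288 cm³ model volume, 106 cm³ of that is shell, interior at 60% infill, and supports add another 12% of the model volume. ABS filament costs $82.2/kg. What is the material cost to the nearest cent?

$21.76

Infill region = 288 − 106 = 182 cm³.
Infill volume = 0.60 × 182 = 109.2 cm³.
Support: 0.12 × 288 → 34.56 cm³.
Total printed volume: 106 + 109.2 + 34.56 → 249.76 cm³.
Mass: 249.76 × 1.06 → 264.7456 g.
Cost = 264.7456 g / 1000 × $82.2/kg = $21.76.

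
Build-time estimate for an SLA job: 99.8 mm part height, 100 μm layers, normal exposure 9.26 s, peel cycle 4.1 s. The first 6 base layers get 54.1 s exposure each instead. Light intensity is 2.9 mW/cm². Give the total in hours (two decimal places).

3.78 hours

Layer count = ceil(99.8 / 0.1) = 998.
Base layers = 6 × (54.1 + 4.1) = 349.2 s.
Remaining layers = 992 × (9.26 + 4.1), so 13253.12 s.
Total = 349.2 + 13253.12 = 13602.32 s = 3.78 hours.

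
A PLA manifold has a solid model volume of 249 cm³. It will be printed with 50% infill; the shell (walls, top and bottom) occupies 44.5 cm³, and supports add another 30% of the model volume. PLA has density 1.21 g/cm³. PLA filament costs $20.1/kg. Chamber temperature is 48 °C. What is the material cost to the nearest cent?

$5.39

Interior volume = 249 − 44.5, so 204.5 cm³.
Infill deposited: 0.50 × 204.5 → 102.25 cm³.
Support = 0.30 × 249 = 74.7 cm³.
Deposited volume: 44.5 + 102.25 + 74.7 → 221.45 cm³.
Mass = 221.45 × 1.21 = 267.9545 g.
Cost = 267.9545 g / 1000 × $20.1/kg = $5.39.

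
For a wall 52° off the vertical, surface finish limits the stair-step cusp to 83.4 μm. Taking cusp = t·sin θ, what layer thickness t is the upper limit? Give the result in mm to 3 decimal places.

Layer height = cusp / sin(52°) = 0.0834 / 0.7880 = 0.106 mm.

0.106 mm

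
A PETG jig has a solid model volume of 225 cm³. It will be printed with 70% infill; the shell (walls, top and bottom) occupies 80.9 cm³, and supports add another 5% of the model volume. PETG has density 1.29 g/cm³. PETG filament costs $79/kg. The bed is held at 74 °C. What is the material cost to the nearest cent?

$19.67

Infill region = 225 − 80.9 = 144.1 cm³.
Infill deposited = 0.70 × 144.1 = 100.87 cm³.
Support: 0.05 × 225 → 11.25 cm³.
Deposited volume: 80.9 + 100.87 + 11.25 → 193.02 cm³.
Mass = 193.02 × 1.29 = 248.9958 g.
Cost = 248.9958 g / 1000 × $79/kg = $19.67.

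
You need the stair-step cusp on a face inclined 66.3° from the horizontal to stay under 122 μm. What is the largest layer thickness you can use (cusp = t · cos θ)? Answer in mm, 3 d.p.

0.304 mm

t = h_c / cos θ = 0.122 / 0.4019 = 0.304 mm.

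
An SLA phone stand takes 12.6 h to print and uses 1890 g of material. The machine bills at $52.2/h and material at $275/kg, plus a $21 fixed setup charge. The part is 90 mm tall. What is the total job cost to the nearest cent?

Time charge = 52.2 × 12.6, so $657.72.
Feedstock cost = 275 × 1890/1000, so $519.75.
Adding setup: 657.72 + 519.75 + 21 → $1198.47.

$1198.47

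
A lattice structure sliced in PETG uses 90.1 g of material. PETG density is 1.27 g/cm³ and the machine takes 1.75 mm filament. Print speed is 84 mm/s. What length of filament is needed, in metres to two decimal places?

29.50 m

Volume = 90.1 g / 1.27 g·cm⁻³ = 70.9449 cm³ = 70944.9 mm³.
Filament cross-section = π × (1.75/2)² = 2.4053 mm².
Length = 70944.9 / 2.4053 = 29495.24 mm = 29.50 m.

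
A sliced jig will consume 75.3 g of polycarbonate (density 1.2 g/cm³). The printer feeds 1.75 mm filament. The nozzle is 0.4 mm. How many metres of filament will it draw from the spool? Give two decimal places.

26.09 m

Volume = 75.3 g / 1.2 g·cm⁻³ = 62.75 cm³ = 62750 mm³.
Filament cross-section = π × (1.75/2)² = 2.4053 mm².
L = V/A = 62750/2.4053 = 26088.22 mm → 26.09 m.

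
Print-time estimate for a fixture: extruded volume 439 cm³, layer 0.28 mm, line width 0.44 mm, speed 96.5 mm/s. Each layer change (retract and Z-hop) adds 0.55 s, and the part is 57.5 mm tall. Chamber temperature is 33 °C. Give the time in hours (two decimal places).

10.29 hours

Extrusion cross-section = 0.28 × 0.44 = 0.1232 mm².
Path length: 439000 mm³ / 0.1232 mm² → 3563311.7 mm.
Print-move time: 3563311.7 / 96.5 → 36925.5 s.
Layers = ⌈57.5/0.28⌉ = 206.
Non-print overhead = 206 × 0.55, so 113.3 s.
Altogether 36925.5 + 113.3 = 37038.8 s, i.e. 10.29 hours.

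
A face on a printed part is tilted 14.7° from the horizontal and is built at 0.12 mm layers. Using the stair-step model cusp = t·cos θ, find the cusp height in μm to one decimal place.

Cusp = layer height × cos(14.7°) = 0.12 × 0.9673 = 0.116076 mm = 116.1 μm.

116.1 μm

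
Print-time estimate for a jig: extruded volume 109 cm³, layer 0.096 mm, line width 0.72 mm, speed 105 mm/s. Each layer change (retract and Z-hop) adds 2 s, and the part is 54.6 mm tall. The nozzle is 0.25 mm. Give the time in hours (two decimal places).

4.49 hours

Line area = 0.096 × 0.72, so 0.06912 mm².
Path length: 109000 mm³ / 0.06912 mm² → 1576967.6 mm.
Time extruding: 1576967.6 / 105 → 15018.7 s.
Layer count = ceil(54.6 / 0.096) = 569.
Non-print overhead = 569 × 2, so 1138 s.
Altogether 15018.7 + 1138 = 16156.7 s, i.e. 4.49 hours.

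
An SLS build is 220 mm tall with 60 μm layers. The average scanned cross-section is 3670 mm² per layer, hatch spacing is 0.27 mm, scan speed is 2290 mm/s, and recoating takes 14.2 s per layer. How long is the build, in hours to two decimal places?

Number of layers: 220 / 0.06 → 3667 (rounded up).
Scan path per layer: 3670 / 0.27 → 13592.6 mm.
Scan time per layer = 13592.6 / 2290, so 5.9356 s.
Layer cycle: 5.9356 + 14.2 → 20.1356 s.
Total: 3667 × 20.1356 s = 73837.2452 s → 20.51 hours.

20.51 hours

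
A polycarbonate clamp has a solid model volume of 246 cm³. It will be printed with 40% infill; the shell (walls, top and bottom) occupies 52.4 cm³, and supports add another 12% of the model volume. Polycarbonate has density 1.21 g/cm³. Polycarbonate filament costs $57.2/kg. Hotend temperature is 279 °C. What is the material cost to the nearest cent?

$11.03

Infill region: 246 − 52.4 → 193.6 cm³.
Deposited infill = 0.40 × 193.6 = 77.44 cm³.
Support = 0.12 × 246 = 29.52 cm³.
Deposited volume: 52.4 + 77.44 + 29.52 → 159.36 cm³.
Mass = 159.36 × 1.21, so 192.8256 g.
At $57.2/kg: 192.8256/1000 × 57.2 = $11.03.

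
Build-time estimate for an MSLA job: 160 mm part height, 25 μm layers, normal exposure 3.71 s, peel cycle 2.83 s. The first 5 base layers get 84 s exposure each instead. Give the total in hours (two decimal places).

Layer count = ceil(160 / 0.025) = 6400.
Base layers: 5 × (84 + 2.83) → 434.15 s.
Regular layers: 6395 × (3.71 + 2.83) → 41823.3 s.
Sum: 434.15 + 41823.3 = 42257.45 s → 11.74 hours.

11.74 hours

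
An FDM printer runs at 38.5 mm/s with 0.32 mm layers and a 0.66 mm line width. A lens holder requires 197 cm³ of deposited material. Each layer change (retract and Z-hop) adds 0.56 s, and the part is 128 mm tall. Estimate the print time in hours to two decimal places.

6.79 hours

Extrusion cross-section = 0.32 × 0.66 = 0.2112 mm².
Path length: 197000 mm³ / 0.2112 mm² → 932765.2 mm.
Time extruding: 932765.2 / 38.5 → 24227.7 s.
Layer count = ceil(128 / 0.32) = 400.
Non-print overhead = 400 × 0.56 = 224 s.
Total = 24227.7 + 224 = 24451.7 s = 6.79 hours.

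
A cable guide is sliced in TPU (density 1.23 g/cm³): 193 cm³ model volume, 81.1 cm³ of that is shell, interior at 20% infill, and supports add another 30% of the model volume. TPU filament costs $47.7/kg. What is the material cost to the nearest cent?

Infill region = 193 − 81.1, so 111.9 cm³.
Infill volume: 0.20 × 111.9 → 22.38 cm³.
Support: 0.30 × 193 → 57.9 cm³.
Total printed volume: 81.1 + 22.38 + 57.9 → 161.38 cm³.
Mass: 161.38 × 1.23 → 198.4974 g.
At $47.7/kg: 198.4974/1000 × 47.7 = $9.47.

$9.47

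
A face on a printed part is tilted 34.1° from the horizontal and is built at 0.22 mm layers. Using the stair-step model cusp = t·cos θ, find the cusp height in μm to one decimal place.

h_c = t·cos θ = 0.22 × 0.8281 = 0.182182 mm (182.2 μm).

182.2 μm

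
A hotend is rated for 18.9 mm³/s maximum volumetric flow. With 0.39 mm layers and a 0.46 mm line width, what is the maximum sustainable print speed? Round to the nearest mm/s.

Bead cross-section = 0.39 × 0.46 = 0.1794 mm².
Max speed = 18.9 / 0.1794 = 105.35 ≈ 105 mm/s.

105 mm/s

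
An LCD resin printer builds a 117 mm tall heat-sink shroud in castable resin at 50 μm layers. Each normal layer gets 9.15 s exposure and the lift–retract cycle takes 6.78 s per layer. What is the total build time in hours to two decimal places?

10.35 hours

Layer count = ceil(117 / 0.05) = 2340.
Per-layer time = 9.15 + 6.78, so 15.93 s.
Build time: 2340 × 15.93 s = 37276.2 s, i.e. 10.35 hours.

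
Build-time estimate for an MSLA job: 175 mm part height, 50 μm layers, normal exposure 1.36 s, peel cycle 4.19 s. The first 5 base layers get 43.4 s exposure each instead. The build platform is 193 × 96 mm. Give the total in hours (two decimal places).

Layers = ⌈175/0.05⌉ = 3500.
Base layers = 5 × (43.4 + 4.19) = 237.95 s.
Remaining layers: 3495 × (1.36 + 4.19) → 19397.25 s.
Sum: 237.95 + 19397.25 = 19635.2 s → 5.45 hours.

5.45 hours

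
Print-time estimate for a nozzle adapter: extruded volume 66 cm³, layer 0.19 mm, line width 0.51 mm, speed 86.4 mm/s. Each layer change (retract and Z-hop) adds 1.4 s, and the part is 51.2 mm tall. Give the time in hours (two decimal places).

2.29 hours

Bead cross-section: 0.19 × 0.51 → 0.0969 mm².
Path length: 66000 mm³ / 0.0969 mm² → 681114.6 mm.
Extrusion time = 681114.6 / 86.4, so 7883.3 s.
Layer count = ceil(51.2 / 0.19) = 270.
Z-hop total: 270 × 1.4 → 378 s.
Total = 7883.3 + 378 = 8261.3 s = 2.29 hours.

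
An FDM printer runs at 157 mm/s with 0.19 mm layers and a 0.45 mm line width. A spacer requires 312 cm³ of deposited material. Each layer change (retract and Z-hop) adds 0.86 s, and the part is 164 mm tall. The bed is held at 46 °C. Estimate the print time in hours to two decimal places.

6.66 hours

Bead cross-section = 0.19 × 0.45, so 0.0855 mm².
Toolpath length = 312 cm³ / 0.0855 mm² = 312000 / 0.0855 = 3649122.8 mm.
Time extruding = 3649122.8 / 157, so 23242.8 s.
Number of layers: 164 / 0.19 → 864 (rounded up).
Z-hop total = 864 × 0.86 = 743.04 s.
Total = 23242.8 + 743.04 = 23985.84 s = 6.66 hours.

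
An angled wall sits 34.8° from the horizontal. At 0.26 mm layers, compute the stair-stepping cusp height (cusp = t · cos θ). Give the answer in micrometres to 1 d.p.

213.5 μm

h_c = t·cos θ = 0.26 × 0.8211 = 0.213486 mm (213.5 μm).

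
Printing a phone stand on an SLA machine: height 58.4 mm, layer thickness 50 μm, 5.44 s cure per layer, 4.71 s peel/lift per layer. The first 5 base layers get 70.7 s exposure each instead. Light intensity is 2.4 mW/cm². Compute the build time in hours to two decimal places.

3.38 hours

Layer count = ceil(58.4 / 0.05) = 1168.
Burn-in layers = 5 × (70.7 + 4.71), so 377.05 s.
Normal layers = 1163 × (5.44 + 4.71), so 11804.45 s.
Sum: 377.05 + 11804.45 = 12181.5 s → 3.38 hours.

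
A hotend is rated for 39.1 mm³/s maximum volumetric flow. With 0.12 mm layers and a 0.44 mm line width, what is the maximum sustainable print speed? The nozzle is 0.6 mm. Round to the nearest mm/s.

A = 0.12 × 0.44, so 0.0528 mm².
Max speed = 39.1 / 0.0528 = 740.53 ≈ 741 mm/s.

741 mm/s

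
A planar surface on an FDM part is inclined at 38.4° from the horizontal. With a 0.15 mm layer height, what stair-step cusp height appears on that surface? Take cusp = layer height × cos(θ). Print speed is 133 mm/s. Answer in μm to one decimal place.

117.6 μm

cos(38.4°) = 0.7837, so cusp = 0.15 × 0.7837 = 0.117555 mm → 117.6 μm.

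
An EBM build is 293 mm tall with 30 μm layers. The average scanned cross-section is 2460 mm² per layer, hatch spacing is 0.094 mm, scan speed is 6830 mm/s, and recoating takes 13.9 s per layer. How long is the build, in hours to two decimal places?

48.11 hours

Number of layers: 293 / 0.03 → 9767 (rounded up).
Scan path per layer = 2460 / 0.094 = 26170.2 mm.
Scan time per layer = 26170.2 / 6830, so 3.8317 s.
Layer cycle: 3.8317 + 13.9 → 17.7317 s.
Total: 9767 × 17.7317 s = 173185.5139 s → 48.11 hours.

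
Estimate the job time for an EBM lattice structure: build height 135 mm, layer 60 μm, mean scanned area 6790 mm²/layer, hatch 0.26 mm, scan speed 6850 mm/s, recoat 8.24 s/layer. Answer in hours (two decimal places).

Number of layers: 135 / 0.06 → 2250 (rounded up).
Scan path per layer = 6790 / 0.26 = 26115.4 mm.
Beam time per layer = 26115.4 / 6850, so 3.8125 s.
Layer cycle = 3.8125 + 8.24 = 12.0525 s.
Total: 2250 × 12.0525 s = 27118.125 s → 7.53 hours.

7.53 hours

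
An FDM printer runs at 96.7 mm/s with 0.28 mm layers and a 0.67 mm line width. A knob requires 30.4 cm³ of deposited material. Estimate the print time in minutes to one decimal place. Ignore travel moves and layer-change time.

27.9 minutes

Line area = 0.28 × 0.67, so 0.1876 mm².
Path length: 30400 mm³ / 0.1876 mm² → 162046.9 mm.
Extrusion time = 162046.9 / 96.7, so 1675.8 s.
Converting: 1675.8 s = 27.9 minutes.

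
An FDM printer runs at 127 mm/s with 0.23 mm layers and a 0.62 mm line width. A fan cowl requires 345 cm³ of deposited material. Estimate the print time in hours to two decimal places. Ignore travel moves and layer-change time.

Bead cross-section = 0.23 × 0.62, so 0.1426 mm².
Path length: 345000 mm³ / 0.1426 mm² → 2419354.8 mm.
Extrusion time = 2419354.8 / 127 = 19050 s.
That's 19050 s → 5.29 hours.

5.29 hours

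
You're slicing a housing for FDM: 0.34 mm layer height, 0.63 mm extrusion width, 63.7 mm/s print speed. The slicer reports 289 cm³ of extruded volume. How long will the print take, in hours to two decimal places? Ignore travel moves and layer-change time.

Bead cross-section = 0.34 × 0.63 = 0.2142 mm².
Toolpath length = 289 cm³ / 0.2142 mm² = 289000 / 0.2142 = 1349206.3 mm.
Time extruding: 1349206.3 / 63.7 → 21180.6 s.
21180.6 s = 5.88 hours.

5.88 hours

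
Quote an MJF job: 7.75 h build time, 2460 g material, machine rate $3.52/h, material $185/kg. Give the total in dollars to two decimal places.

Time charge: 3.52 × 7.75 → $27.28.
Material charge: 185 × 2460/1000 → $455.10.
Job cost: 27.28 + 455.10 = $482.38.

$482.38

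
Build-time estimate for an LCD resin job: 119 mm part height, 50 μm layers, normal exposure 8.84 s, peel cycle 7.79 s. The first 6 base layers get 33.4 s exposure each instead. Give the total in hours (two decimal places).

11.04 hours

Number of layers: 119 / 0.05 → 2380 (rounded up).
Bottom layers = 6 × (33.4 + 7.79) = 247.14 s.
Remaining layers = 2374 × (8.84 + 7.79) = 39479.62 s.
Sum: 247.14 + 39479.62 = 39726.76 s → 11.04 hours.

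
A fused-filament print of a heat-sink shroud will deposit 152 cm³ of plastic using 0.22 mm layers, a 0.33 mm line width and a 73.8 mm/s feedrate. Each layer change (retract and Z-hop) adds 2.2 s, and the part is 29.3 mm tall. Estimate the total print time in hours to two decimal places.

7.96 hours

Bead cross-section = 0.22 × 0.33 = 0.0726 mm².
Path length: 152000 mm³ / 0.0726 mm² → 2093663.9 mm.
Extrusion time: 2093663.9 / 73.8 → 28369.4 s.
Layer count = ceil(29.3 / 0.22) = 134.
Z-hop total: 134 × 2.2 → 294.8 s.
Total = 28369.4 + 294.8 = 28664.2 s = 7.96 hours.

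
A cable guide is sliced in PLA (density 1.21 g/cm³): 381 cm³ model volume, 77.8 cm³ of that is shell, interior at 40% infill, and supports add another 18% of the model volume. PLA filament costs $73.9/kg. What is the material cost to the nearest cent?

$23.93

Interior volume = 381 − 77.8 = 303.2 cm³.
Infill deposited = 0.40 × 303.2, so 121.28 cm³.
Support = 0.18 × 381 = 68.58 cm³.
Total printed volume: 77.8 + 121.28 + 68.58 → 267.66 cm³.
Mass: 267.66 × 1.21 → 323.8686 g.
Cost = 323.8686 g / 1000 × $73.9/kg = $23.93.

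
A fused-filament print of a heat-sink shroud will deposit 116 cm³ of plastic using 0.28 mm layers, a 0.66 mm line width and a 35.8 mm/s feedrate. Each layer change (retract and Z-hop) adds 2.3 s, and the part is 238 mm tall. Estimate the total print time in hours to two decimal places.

Extrusion cross-section: 0.28 × 0.66 → 0.1848 mm².
Total extruded path = 116000/0.1848 = 627705.6 mm.
Time extruding = 627705.6 / 35.8 = 17533.7 s.
Layer count = ceil(238 / 0.28) = 850.
Layer-change overhead = 850 × 2.3 = 1955 s.
Total = 17533.7 + 1955 = 19488.7 s = 5.41 hours.

5.41 hours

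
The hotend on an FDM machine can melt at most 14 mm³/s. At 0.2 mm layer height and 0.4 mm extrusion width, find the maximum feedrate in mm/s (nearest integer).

175 mm/s

Bead cross-section = 0.2 × 0.4, so 0.08 mm².
Max speed = 14 / 0.08 = 175.00 ≈ 175 mm/s.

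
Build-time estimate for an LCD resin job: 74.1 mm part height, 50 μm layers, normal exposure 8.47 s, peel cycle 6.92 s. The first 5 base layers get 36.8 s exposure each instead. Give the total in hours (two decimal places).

6.37 hours

Layer count = ceil(74.1 / 0.05) = 1482.
Base layers: 5 × (36.8 + 6.92) → 218.6 s.
Remaining layers: 1477 × (8.47 + 6.92) → 22731.03 s.
Sum: 218.6 + 22731.03 = 22949.63 s → 6.37 hours.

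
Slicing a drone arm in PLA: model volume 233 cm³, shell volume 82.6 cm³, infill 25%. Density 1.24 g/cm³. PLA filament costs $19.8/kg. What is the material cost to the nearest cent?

$2.95

Interior volume: 233 − 82.6 → 150.4 cm³.
Infill volume: 0.25 × 150.4 → 37.6 cm³.
Deposited volume = 82.6 + 37.6 = 120.2 cm³.
Mass: 120.2 × 1.24 → 149.048 g.
Cost = 149.048 g / 1000 × $19.8/kg = $2.95.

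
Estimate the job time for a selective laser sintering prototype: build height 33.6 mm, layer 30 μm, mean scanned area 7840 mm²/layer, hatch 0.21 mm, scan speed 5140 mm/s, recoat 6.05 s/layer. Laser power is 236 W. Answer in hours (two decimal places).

Layer count = ceil(33.6 / 0.03) = 1120.
Hatch length per layer = 7840 / 0.21, so 37333.3 mm.
Scan time per layer = 37333.3 / 5140, so 7.2633 s.
Time per layer = 7.2633 + 6.05, so 13.3133 s.
Build time = 1120 × 13.3133 = 14910.896 s = 4.14 hours.

4.14 hours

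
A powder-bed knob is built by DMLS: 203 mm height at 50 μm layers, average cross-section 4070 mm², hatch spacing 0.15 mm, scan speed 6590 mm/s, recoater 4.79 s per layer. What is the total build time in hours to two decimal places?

Layer count = ceil(203 / 0.05) = 4060.
Per-layer scan distance: 4070 / 0.15 → 27133.3 mm.
Laser time per layer = 27133.3 / 6590, so 4.1173 s.
Per-layer time: 4.1173 + 4.79 → 8.9073 s.
Build time = 4060 × 8.9073 = 36163.638 s = 10.05 hours.

10.05 hours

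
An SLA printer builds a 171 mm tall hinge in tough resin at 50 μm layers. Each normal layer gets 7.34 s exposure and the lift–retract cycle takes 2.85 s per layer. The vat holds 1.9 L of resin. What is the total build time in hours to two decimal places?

9.68 hours

Number of layers: 171 / 0.05 → 3420 (rounded up).
Each layer takes = 7.34 + 2.85 = 10.19 s.
Build time: 3420 × 10.19 s = 34849.8 s, i.e. 9.68 hours.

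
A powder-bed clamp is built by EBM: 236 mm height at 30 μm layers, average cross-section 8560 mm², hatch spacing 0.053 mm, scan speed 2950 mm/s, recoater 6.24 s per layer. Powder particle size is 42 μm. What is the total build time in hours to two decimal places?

Layer count = ceil(236 / 0.03) = 7867.
Hatch length per layer: 8560 / 0.053 → 161509.4 mm.
Beam time per layer = 161509.4 / 2950, so 54.7489 s.
Layer cycle = 54.7489 + 6.24 = 60.9889 s.
7867 layers × 60.9889 s/layer = 479799.6763 s, i.e. 133.28 hours.

133.28 hours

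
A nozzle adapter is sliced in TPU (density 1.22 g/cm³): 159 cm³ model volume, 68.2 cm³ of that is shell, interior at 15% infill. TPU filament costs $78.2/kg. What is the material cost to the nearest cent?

Infill region: 159 − 68.2 → 90.8 cm³.
Deposited infill = 0.15 × 90.8, so 13.62 cm³.
Total extruded: 68.2 + 13.62 → 81.82 cm³.
Mass: 81.82 × 1.22 → 99.8204 g.
At $78.2/kg: 99.8204/1000 × 78.2 = $7.81.

$7.81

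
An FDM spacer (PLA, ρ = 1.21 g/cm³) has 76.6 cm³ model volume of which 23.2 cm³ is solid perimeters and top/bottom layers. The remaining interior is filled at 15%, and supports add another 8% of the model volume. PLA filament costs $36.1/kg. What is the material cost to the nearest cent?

Infill region = 76.6 − 23.2, so 53.4 cm³.
Infill deposited = 0.15 × 53.4 = 8.01 cm³.
Support = 0.08 × 76.6 = 6.128 cm³.
Total printed volume = 23.2 + 8.01 + 6.128, so 37.338 cm³.
Mass: 37.338 × 1.21 → 45.17898 g.
Cost = 45.17898 g / 1000 × $36.1/kg = $1.63.

$1.63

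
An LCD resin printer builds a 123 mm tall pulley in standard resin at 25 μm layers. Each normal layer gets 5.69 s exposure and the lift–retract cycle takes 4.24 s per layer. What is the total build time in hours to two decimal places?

Layer count = ceil(123 / 0.025) = 4920.
Cycle time: 5.69 + 4.24 → 9.93 s.
Total = 4920 × 9.93 = 48855.6 s = 13.57 hours.

13.57 hours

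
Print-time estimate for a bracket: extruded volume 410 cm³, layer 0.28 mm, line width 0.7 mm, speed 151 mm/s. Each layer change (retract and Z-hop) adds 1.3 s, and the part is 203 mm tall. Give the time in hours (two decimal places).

Line area = 0.28 × 0.7 = 0.196 mm².
Path length: 410000 mm³ / 0.196 mm² → 2091836.7 mm.
Time extruding: 2091836.7 / 151 → 13853.2 s.
Layer count = ceil(203 / 0.28) = 725.
Z-hop total: 725 × 1.3 → 942.5 s.
Total = 13853.2 + 942.5 = 14795.7 s = 4.11 hours.

4.11 hours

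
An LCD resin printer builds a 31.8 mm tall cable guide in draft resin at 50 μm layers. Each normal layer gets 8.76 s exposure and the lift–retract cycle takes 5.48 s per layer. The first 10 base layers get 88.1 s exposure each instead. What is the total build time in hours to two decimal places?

2.74 hours

Number of layers: 31.8 / 0.05 → 636 (rounded up).
Base layers = 10 × (88.1 + 5.48), so 935.8 s.
Normal layers: 626 × (8.76 + 5.48) → 8914.24 s.
Total = 935.8 + 8914.24 = 9850.04 s = 2.74 hours.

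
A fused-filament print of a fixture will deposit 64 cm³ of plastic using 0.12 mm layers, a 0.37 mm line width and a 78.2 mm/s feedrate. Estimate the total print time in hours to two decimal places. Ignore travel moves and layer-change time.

5.12 hours

Line area = 0.12 × 0.37 = 0.0444 mm².
Toolpath length = 64 cm³ / 0.0444 mm² = 64000 / 0.0444 = 1441441.4 mm.
Extrusion time: 1441441.4 / 78.2 → 18432.8 s.
18432.8 s = 5.12 hours.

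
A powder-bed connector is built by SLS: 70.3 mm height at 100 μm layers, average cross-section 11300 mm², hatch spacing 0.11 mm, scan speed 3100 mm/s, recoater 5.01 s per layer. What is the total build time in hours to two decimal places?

Layer count = ceil(70.3 / 0.1) = 703.
Per-layer scan distance = 11300 / 0.11, so 102727.3 mm.
Scan time per layer: 102727.3 / 3100 → 33.1378 s.
Layer cycle = 33.1378 + 5.01 = 38.1478 s.
703 layers × 38.1478 s/layer = 26817.9034 s, i.e. 7.45 hours.

7.45 hours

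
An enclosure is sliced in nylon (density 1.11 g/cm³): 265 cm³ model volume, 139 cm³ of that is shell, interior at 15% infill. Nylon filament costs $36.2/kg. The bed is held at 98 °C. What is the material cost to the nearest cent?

$6.34

Volume inside the shell: 265 − 139 → 126 cm³.
Deposited infill: 0.15 × 126 → 18.9 cm³.
Total extruded = 139 + 18.9, so 157.9 cm³.
Mass = 157.9 × 1.11, so 175.269 g.
Cost = 175.269 g / 1000 × $36.2/kg = $6.34.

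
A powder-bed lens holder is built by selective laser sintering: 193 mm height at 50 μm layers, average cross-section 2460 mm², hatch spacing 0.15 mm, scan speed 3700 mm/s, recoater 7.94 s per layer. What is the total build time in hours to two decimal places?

13.27 hours

Number of layers: 193 / 0.05 → 3860 (rounded up).
Per-layer scan distance = 2460 / 0.15, so 16400 mm.
Laser time per layer = 16400 / 3700 = 4.4324 s.
Layer cycle = 4.4324 + 7.94, so 12.3724 s.
Total: 3860 × 12.3724 s = 47757.464 s → 13.27 hours.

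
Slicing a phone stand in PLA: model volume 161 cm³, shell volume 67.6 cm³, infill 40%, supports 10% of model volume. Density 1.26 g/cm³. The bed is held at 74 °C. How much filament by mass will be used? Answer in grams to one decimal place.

Interior volume = 161 − 67.6, so 93.4 cm³.
Infill deposited = 0.40 × 93.4 = 37.36 cm³.
Support: 0.10 × 161 → 16.1 cm³.
Total printed volume = 67.6 + 37.36 + 16.1, so 121.06 cm³.
Mass = 121.06 × 1.26, so 152.5356 g.

152.5 g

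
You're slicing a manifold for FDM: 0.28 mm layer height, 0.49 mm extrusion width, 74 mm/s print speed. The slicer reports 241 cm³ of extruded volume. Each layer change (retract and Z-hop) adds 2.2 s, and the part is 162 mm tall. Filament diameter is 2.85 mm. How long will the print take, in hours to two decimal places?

6.95 hours

Line area: 0.28 × 0.49 → 0.1372 mm².
Path length: 241000 mm³ / 0.1372 mm² → 1756559.8 mm.
Time extruding = 1756559.8 / 74 = 23737.3 s.
Number of layers: 162 / 0.28 → 579 (rounded up).
Non-print overhead = 579 × 2.2, so 1273.8 s.
Altogether 23737.3 + 1273.8 = 25011.1 s, i.e. 6.95 hours.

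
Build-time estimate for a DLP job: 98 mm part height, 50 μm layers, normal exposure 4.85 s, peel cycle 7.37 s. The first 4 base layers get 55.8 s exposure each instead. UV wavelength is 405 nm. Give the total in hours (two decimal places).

Layer count = ceil(98 / 0.05) = 1960.
Bottom layers = 4 × (55.8 + 7.37), so 252.68 s.
Normal layers = 1956 × (4.85 + 7.37) = 23902.32 s.
Sum: 252.68 + 23902.32 = 24155 s → 6.71 hours.

6.71 hours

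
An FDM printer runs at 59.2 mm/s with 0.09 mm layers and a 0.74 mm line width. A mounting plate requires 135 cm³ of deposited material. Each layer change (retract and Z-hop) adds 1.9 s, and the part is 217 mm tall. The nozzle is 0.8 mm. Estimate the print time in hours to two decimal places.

10.78 hours

Line area: 0.09 × 0.74 → 0.0666 mm².
Path length: 135000 mm³ / 0.0666 mm² → 2027027 mm.
Extrusion time = 2027027 / 59.2, so 34240.3 s.
Layers = ⌈217/0.09⌉ = 2412.
Non-print overhead = 2412 × 1.9 = 4582.8 s.
Altogether 34240.3 + 4582.8 = 38823.1 s, i.e. 10.78 hours.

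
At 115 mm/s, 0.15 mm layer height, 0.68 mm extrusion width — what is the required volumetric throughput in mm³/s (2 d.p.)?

Extrusion cross-section = 0.15 × 0.68 = 0.102 mm².
Q = v·A = 115 × 0.102 = 11.73 mm³/s.

11.73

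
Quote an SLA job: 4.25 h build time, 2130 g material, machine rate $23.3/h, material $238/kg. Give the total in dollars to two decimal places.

Machine cost = 23.3 × 4.25 = $99.025.
Material cost: 238 × 2130/1000 → $506.94.
Job cost: 99.025 + 506.94 = 605.965 ≈ $605.97.

$605.97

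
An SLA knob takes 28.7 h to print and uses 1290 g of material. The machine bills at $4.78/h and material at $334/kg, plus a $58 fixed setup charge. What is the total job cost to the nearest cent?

$626.05

Machine-time cost: 4.78 × 28.7 → $137.186.
Material charge: 334 × 1290/1000 → $430.86.
Total = 137.186 + 430.86 + 58 = 626.046 ≈ $626.05.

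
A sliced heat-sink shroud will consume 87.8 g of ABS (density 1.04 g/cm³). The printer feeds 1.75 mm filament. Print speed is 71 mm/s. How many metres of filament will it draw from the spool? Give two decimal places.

35.10 m

Extruded volume: 87.8/1.04 = 84.4231 cm³ (84423.1 mm³).
A = π r² = π × 0.875² = 2.4053 mm².
L = V/A = 84423.1/2.4053 = 35098.78 mm → 35.10 m.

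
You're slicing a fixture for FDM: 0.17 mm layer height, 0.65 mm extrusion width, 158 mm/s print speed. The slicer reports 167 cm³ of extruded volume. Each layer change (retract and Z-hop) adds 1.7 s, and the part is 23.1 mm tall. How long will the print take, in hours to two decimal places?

2.72 hours

Extrusion cross-section: 0.17 × 0.65 → 0.1105 mm².
Path length: 167000 mm³ / 0.1105 mm² → 1511312.2 mm.
Time extruding = 1511312.2 / 158 = 9565.3 s.
Layers = ⌈23.1/0.17⌉ = 136.
Layer-change overhead = 136 × 1.7, so 231.2 s.
Total = 9565.3 + 231.2 = 9796.5 s = 2.72 hours.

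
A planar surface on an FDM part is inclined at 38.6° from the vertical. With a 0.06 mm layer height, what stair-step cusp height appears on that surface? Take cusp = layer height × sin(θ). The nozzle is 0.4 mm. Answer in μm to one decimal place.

37.4 μm

h_c = t·sin θ = 0.06 × 0.6239 = 0.037434 mm (37.4 μm).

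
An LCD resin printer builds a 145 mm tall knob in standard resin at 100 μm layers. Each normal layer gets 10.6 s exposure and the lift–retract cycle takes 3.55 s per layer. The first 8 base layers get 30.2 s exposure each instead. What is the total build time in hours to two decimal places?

5.74 hours

Layer count = ceil(145 / 0.1) = 1450.
Burn-in layers: 8 × (30.2 + 3.55) → 270 s.
Normal layers = 1442 × (10.6 + 3.55) = 20404.3 s.
Sum: 270 + 20404.3 = 20674.3 s → 5.74 hours.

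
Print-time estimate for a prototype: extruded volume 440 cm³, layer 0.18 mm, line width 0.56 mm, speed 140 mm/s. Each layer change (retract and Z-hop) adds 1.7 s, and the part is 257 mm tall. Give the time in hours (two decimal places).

Extrusion cross-section = 0.18 × 0.56, so 0.1008 mm².
Toolpath length = 440 cm³ / 0.1008 mm² = 440000 / 0.1008 = 4365079.4 mm.
Print-move time: 4365079.4 / 140 → 31179.1 s.
Number of layers: 257 / 0.18 → 1428 (rounded up).
Z-hop total = 1428 × 1.7, so 2427.6 s.
Total = 31179.1 + 2427.6 = 33606.7 s = 9.34 hours.

9.34 hours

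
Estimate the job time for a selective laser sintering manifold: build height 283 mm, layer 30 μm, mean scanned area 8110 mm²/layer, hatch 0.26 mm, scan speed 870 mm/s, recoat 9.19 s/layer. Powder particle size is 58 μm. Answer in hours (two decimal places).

118.04 hours

Layers = ⌈283/0.03⌉ = 9434.
Scan path per layer = 8110 / 0.26, so 31192.3 mm.
Laser time per layer = 31192.3 / 870 = 35.8532 s.
Time per layer = 35.8532 + 9.19, so 45.0432 s.
Build time = 9434 × 45.0432 = 424937.5488 s = 118.04 hours.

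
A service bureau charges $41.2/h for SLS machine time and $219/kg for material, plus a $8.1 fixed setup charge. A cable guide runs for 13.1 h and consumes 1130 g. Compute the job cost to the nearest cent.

Machine-time cost = 41.2 × 13.1 = $539.72.
Material charge = 219 × 1130/1000, so $247.47.
Adding setup: 539.72 + 247.47 + 8.1 → $795.29.

$795.29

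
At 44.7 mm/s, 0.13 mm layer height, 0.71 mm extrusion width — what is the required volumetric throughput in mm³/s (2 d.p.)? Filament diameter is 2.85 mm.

4.13

Extrusion cross-section = 0.13 × 0.71, so 0.0923 mm².
Volumetric flow = 44.7 × 0.0923 = 4.13 mm³/s.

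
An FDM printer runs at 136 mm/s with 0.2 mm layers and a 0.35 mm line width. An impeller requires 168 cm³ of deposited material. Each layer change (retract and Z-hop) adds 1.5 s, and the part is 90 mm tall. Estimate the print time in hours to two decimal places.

5.09 hours

Line area = 0.2 × 0.35 = 0.07 mm².
Path length: 168000 mm³ / 0.07 mm² → 2400000 mm.
Extrusion time: 2400000 / 136 → 17647.1 s.
Layer count = ceil(90 / 0.2) = 450.
Layer-change overhead = 450 × 1.5 = 675 s.
Total = 17647.1 + 675 = 18322.1 s = 5.09 hours.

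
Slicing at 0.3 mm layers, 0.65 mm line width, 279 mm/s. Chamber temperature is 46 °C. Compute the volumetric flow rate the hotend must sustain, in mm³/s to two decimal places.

54.41

A = 0.3 × 0.65 = 0.195 mm².
Q = v·A = 279 × 0.195 = 54.41 mm³/s.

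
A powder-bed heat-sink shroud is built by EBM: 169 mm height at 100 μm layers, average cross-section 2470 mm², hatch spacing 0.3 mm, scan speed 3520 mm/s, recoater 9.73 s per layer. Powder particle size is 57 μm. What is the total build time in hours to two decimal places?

5.67 hours

Layers = ⌈169/0.1⌉ = 1690.
Scan path per layer = 2470 / 0.3, so 8233.3 mm.
Per-layer scan time = 8233.3 / 3520, so 2.339 s.
Time per layer = 2.339 + 9.73 = 12.069 s.
Build time = 1690 × 12.069 = 20396.61 s = 5.67 hours.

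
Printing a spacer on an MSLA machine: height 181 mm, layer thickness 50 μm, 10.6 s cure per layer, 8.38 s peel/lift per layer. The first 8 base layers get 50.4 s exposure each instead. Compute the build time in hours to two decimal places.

Layers = ⌈181/0.05⌉ = 3620.
Bottom layers = 8 × (50.4 + 8.38) = 470.24 s.
Regular layers = 3612 × (10.6 + 8.38) = 68555.76 s.
Sum: 470.24 + 68555.76 = 69026 s → 19.17 hours.

19.17 hours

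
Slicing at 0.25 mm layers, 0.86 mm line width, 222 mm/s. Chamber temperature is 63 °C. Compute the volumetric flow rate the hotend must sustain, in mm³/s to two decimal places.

47.73

Bead cross-section: 0.25 × 0.86 → 0.215 mm².
Volumetric flow = 222 × 0.215 = 47.73 mm³/s.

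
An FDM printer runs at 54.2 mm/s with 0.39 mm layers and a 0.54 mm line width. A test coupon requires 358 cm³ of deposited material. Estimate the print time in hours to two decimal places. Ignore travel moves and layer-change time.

Extrusion cross-section = 0.39 × 0.54 = 0.2106 mm².
Total extruded path = 358000/0.2106 = 1699905 mm.
Extrusion time: 1699905 / 54.2 → 31363.6 s.
In the requested units: 31363.6 s = 8.71 hours.

8.71 hours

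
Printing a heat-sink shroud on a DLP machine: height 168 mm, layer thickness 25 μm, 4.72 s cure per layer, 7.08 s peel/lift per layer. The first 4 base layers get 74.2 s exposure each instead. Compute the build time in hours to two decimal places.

22.10 hours

Layer count = ceil(168 / 0.025) = 6720.
Bottom layers = 4 × (74.2 + 7.08) = 325.12 s.
Regular layers = 6716 × (4.72 + 7.08), so 79248.8 s.
Total = 325.12 + 79248.8 = 79573.92 s = 22.10 hours.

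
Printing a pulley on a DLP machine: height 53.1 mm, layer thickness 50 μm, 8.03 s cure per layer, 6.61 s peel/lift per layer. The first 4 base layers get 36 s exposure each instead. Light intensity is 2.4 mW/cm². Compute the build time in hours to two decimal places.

Layers = ⌈53.1/0.05⌉ = 1062.
Base layers = 4 × (36 + 6.61) = 170.44 s.
Normal layers = 1058 × (8.03 + 6.61) = 15489.12 s.
Total = 170.44 + 15489.12 = 15659.56 s = 4.35 hours.

4.35 hours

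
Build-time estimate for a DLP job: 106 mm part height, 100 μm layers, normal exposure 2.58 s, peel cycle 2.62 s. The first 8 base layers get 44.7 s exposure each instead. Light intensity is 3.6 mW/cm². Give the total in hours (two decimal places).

1.62 hours

Layer count = ceil(106 / 0.1) = 1060.
Bottom layers = 8 × (44.7 + 2.62) = 378.56 s.
Regular layers = 1052 × (2.58 + 2.62) = 5470.4 s.
Sum: 378.56 + 5470.4 = 5848.96 s → 1.62 hours.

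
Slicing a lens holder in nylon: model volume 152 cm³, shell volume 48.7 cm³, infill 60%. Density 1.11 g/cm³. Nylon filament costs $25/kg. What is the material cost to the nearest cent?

Volume inside the shell = 152 − 48.7, so 103.3 cm³.
Deposited infill = 0.60 × 103.3, so 61.98 cm³.
Total printed volume = 48.7 + 61.98 = 110.68 cm³.
Mass = 110.68 × 1.11 = 122.8548 g.
At $25/kg: 122.8548/1000 × 25 = $3.07.

$3.07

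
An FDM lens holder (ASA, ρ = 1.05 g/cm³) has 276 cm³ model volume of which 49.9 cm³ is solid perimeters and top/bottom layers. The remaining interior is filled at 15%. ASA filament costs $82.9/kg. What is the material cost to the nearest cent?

$7.30

Infill region: 276 − 49.9 → 226.1 cm³.
Infill volume = 0.15 × 226.1 = 33.915 cm³.
Total printed volume: 49.9 + 33.915 → 83.815 cm³.
Mass: 83.815 × 1.05 → 88.00575 g.
At $82.9/kg: 88.00575/1000 × 82.9 = $7.30.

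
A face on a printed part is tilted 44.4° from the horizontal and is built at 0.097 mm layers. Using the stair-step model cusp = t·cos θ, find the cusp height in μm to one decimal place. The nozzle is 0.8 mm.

69.3 μm

cos(44.4°) = 0.7145, so cusp = 0.097 × 0.7145 = 0.069307 mm → 69.3 μm.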